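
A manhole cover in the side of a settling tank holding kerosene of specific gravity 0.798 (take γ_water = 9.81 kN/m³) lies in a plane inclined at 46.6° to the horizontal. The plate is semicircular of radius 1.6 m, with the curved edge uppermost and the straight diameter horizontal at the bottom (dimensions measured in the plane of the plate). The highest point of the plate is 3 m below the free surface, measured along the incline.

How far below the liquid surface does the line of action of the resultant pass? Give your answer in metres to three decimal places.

h_p = 2.882 m

γ = 0.798 × 9.81 = 7.82838 kN/m³.
Let θ = 46.6° be the plate's angle to the horizontal; measure y along the incline from where the plane meets the free surface. Vertical depth h = y·sinθ with sinθ = 0.726575.
The centroid lies 4r/(3π) = 0.679061 m above the diameter, so r − 4r/(3π) = 1.6 − 0.679061 = 0.920939 m below the topmost point, so y_c = 3 + 0.920939 = 3.92094 m and h_c = 3.92094 × 0.726575 = 2.84886 m.
A = πr²/2 = π × 1.6²/2 = 4.02124 m².
Resultant F = γ·h_c·A = 7.82838 × 2.84886 × 4.02124 = 89.6815 kN.
I_c = (π/8 − 8/(9π))·r⁴ = 0.109757 × 1.6⁴ = 0.719303 m⁴.
Centre of pressure: y_p = y_c + I_c/(y_c·A) = 3.92094 + 0.719303/(3.92094 × 4.02124) = 3.92094 + 0.0456207 = 3.96656 m along the plane.
Vertically, h_p = y_p·sinθ = 3.96656 × 0.726575 = 2.882 m.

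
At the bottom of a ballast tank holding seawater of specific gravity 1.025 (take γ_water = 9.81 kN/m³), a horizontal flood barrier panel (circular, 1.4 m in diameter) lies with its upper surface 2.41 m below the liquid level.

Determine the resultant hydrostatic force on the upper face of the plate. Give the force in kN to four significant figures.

F ≈ 37.30 kN

γ = 1.025 × 9.81 = 10.05525 kN/m³.
The plate is horizontal, so pressure is uniform at p = γ·h = 10.05525 × 2.41 = 24.2332 kN/m².
A = π(0.7)² = 1.53938 m².
F = p·A = 24.2332 × 1.53938 = 37.3041 kN.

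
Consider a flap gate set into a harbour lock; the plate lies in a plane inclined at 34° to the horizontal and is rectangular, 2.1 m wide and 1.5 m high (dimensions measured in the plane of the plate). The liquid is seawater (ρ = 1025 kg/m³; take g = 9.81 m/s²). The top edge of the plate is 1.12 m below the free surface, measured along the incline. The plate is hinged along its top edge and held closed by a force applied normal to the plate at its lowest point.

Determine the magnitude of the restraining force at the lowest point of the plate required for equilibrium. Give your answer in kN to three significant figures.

γ = ρg = 1025 × 9.81 / 1000 = 10.05525 kN/m³.
Let θ = 34° be the plate's angle to the horizontal; measure y along the incline from where the plane meets the free surface. Vertical depth h = y·sinθ with sinθ = 0.559193.
The centroid lies 1.5/2 = 0.75 m below the top edge, so y_c = 1.12 + 0.75 = 1.87 m and h_c = 1.87 × 0.559193 = 1.04569 m.
A = 2.1 × 1.5 = 3.15 m².
Resultant F = γ·h_c·A = 10.05525 × 1.04569 × 3.15 = 33.1212 kN.
I_c = b·h³/12 = 2.1 × 1.5³/12 = 0.590625 m⁴.
Centre of pressure: y_p = y_c + I_c/(y_c·A) = 1.87 + 0.590625/(1.87 × 3.15) = 1.87 + 0.100267 = 1.97027 m along the plane.
The resultant acts 0.75 + 0.100267 = 0.850267 m (along the plate) below the hinge at the top edge, so the moment about the hinge is M = F × 0.850267 = 33.1212 × 0.850267 = 28.1619 kN·m.
A normal force at the bottom, 1.5 m from the hinge, must supply this moment: P = 28.1619/1.5 = 18.7746 kN.

P ≈ 18.8 kN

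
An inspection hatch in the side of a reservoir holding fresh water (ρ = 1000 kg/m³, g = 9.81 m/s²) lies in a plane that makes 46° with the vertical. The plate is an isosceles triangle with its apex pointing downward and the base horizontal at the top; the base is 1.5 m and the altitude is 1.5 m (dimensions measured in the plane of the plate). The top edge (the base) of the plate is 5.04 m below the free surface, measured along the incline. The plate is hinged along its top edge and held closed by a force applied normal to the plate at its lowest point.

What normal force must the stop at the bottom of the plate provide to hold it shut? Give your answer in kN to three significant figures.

P ≈ 14.8 kN

γ = ρg = 1000 × 9.81 = 9810 N/m³ = 9.81 kN/m³.
The plate makes 46° with the vertical, i.e. θ = 90° − 46° = 44° to the horizontal. Measuring y along the incline from the free-surface line, vertical depth h = y·sinθ with sinθ = 0.694658.
With the apex down, the centroid sits h/3 = 1.5/3 = 0.5 m below the base (the top edge), so y_c = 5.04 + 0.5 = 5.54 m and h_c = 5.54 × 0.694658 = 3.84841 m.
A = ½ × 1.5 × 1.5 = 1.125 m².
Resultant F = γ·h_c·A = 9.81 × 3.84841 × 1.125 = 42.472 kN.
I_c = b·h³/36 = 1.5 × 1.5³/36 = 0.140625 m⁴.
Centre of pressure: y_p = y_c + I_c/(y_c·A) = 5.54 + 0.140625/(5.54 × 1.125) = 5.54 + 0.0225632 = 5.56256 m along the plane.
The resultant acts 0.5 + 0.0225632 = 0.522563 m (along the plate) below the hinge at the top edge, so the moment about the hinge is M = F × 0.522563 = 42.472 × 0.522563 = 22.1943 kN·m.
A normal force at the bottom, 1.5 m from the hinge, must supply this moment: P = 22.1943/1.5 = 14.7962 kN.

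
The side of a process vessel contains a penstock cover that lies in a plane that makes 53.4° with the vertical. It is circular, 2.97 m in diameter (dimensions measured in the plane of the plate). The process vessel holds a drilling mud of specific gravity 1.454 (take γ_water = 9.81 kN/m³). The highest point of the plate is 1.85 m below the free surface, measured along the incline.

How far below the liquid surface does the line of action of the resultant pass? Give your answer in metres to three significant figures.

h_p = 2.09 m

γ = 1.454 × 9.81 = 14.26374 kN/m³.
The plate makes 53.4° with the vertical, i.e. θ = 90° − 53.4° = 36.6° to the horizontal. Measuring y along the incline from the free-surface line, vertical depth h = y·sinθ with sinθ = 0.596225.
The centroid is at the centre, 1.485 m below the top of the plate, so y_c = 1.85 + 1.485 = 3.335 m and h_c = 3.335 × 0.596225 = 1.98841 m.
A = π(1.485)² = 6.92792 m².
Resultant F = γ·h_c·A = 14.26374 × 1.98841 × 6.92792 = 196.491 kN.
I_c = πr⁴/4 = π × 1.485⁴/4 = 3.8194 m⁴.
Centre of pressure: y_p = y_c + I_c/(y_c·A) = 3.335 + 3.8194/(3.335 × 6.92792) = 3.335 + 0.165309 = 3.50031 m along the plane.
Vertically, h_p = y_p·sinθ = 3.50031 × 0.596225 = 2.08697 m.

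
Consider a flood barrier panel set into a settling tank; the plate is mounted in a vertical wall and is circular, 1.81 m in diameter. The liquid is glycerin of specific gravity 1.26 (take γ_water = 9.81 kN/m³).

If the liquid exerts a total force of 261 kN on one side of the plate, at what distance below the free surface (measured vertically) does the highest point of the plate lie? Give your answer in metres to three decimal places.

d_top ≈ 7.301 m

γ = 1.26 × 9.81 = 12.3606 kN/m³.
A = π(0.905)² = 2.57304 m².
From F = γ·h_c·A, the centroid depth is h_c = 261/(12.3606 × 2.57304) = 8.20643 m.
The centroid is at the centre, 0.905 m below the top of the plate, so the highest point sits at h_top = 8.20643 − 0.905 = 7.30143 m below the surface.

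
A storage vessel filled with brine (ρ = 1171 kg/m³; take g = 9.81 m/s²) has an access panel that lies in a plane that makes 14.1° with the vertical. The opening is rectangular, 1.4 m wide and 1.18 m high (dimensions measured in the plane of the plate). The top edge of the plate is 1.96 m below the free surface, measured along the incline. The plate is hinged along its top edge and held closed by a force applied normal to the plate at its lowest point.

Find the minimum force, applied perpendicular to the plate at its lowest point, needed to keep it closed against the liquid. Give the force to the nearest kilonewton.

P ≈ 25 kN

γ = ρg = 1171 × 9.81 / 1000 = 11.48751 kN/m³.
The plate makes 14.1° with the vertical, i.e. θ = 90° − 14.1° = 75.9° to the horizontal. Measuring y along the incline from the free-surface line, vertical depth h = y·sinθ with sinθ = 0.969872.
The centroid lies 1.18/2 = 0.59 m below the top edge, so y_c = 1.96 + 0.59 = 2.55 m and h_c = 2.55 × 0.969872 = 2.47317 m.
A = 1.4 × 1.18 = 1.652 m².
Resultant F = γ·h_c·A = 11.48751 × 2.47317 × 1.652 = 46.9343 kN.
I_c = b·h³/12 = 1.4 × 1.18³/12 = 0.191687 m⁴.
Centre of pressure: y_p = y_c + I_c/(y_c·A) = 2.55 + 0.191687/(2.55 × 1.652) = 2.55 + 0.0455033 = 2.5955 m along the plane.
The resultant acts 0.59 + 0.0455033 = 0.635503 m (along the plate) below the hinge at the top edge, so the moment about the hinge is M = F × 0.635503 = 46.9343 × 0.635503 = 29.8269 kN·m.
A normal force at the bottom, 1.18 m from the hinge, must supply this moment: P = 29.8269/1.18 = 25.277 kN.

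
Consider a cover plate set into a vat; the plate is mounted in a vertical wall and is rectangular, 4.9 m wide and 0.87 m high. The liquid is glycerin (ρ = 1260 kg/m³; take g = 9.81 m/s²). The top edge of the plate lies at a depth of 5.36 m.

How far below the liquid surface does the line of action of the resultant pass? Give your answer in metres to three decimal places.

γ = ρg = 1260 × 9.81 / 1000 = 12.3606 kN/m³.
The centroid lies 0.87/2 = 0.435 m below the top edge, so the centroid depth is h_c = 5.36 + 0.435 = 5.795 m.
A = 4.9 × 0.87 = 4.263 m².
Resultant F = γ·h_c·A = 12.3606 × 5.795 × 4.263 = 305.357 kN.
I_c = b·h³/12 = 4.9 × 0.87³/12 = 0.268889 m⁴.
Centre of pressure: y_p = y_c + I_c/(y_c·A) = 5.795 + 0.268889/(5.795 × 4.263) = 5.795 + 0.0108844 = 5.80588 m along the plane.

h_p = 5.806 m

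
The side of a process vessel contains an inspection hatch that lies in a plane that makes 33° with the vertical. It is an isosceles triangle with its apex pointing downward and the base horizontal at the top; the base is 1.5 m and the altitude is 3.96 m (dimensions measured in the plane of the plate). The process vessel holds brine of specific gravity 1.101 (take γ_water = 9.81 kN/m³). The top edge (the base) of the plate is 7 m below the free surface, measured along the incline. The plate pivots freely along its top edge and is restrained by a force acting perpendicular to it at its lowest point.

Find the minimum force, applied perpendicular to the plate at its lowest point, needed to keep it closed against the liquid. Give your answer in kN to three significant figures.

P ≈ 80.5 kN

γ = 1.101 × 9.81 = 10.80081 kN/m³.
The plate makes 33° with the vertical, i.e. θ = 90° − 33° = 57° to the horizontal. Measuring y along the incline from the free-surface line, vertical depth h = y·sinθ with sinθ = 0.838671.
With the apex down, the centroid sits h/3 = 3.96/3 = 1.32 m below the base (the top edge), so y_c = 7 + 1.32 = 8.32 m and h_c = 8.32 × 0.838671 = 6.97774 m.
A = ½ × 1.5 × 3.96 = 2.97 m².
Resultant F = γ·h_c·A = 10.80081 × 6.97774 × 2.97 = 223.835 kN.
I_c = b·h³/36 = 1.5 × 3.96³/36 = 2.58746 m⁴.
Centre of pressure: y_p = y_c + I_c/(y_c·A) = 8.32 + 2.58746/(8.32 × 2.97) = 8.32 + 0.104711 = 8.42471 m along the plane.
The resultant acts 1.32 + 0.104711 = 1.42471 m (along the plate) below the hinge at the top edge, so the moment about the hinge is M = F × 1.42471 = 223.835 × 1.42471 = 318.9 kN·m.
A normal force at the bottom, 3.96 m from the hinge, must supply this moment: P = 318.9/3.96 = 80.5303 kN.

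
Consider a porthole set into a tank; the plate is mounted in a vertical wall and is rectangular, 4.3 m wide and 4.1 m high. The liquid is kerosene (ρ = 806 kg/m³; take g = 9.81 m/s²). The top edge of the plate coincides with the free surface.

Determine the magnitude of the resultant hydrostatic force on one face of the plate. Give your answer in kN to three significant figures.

γ = ρg = 806 × 9.81 / 1000 = 7.90686 kN/m³.
The centroid lies 4.1/2 = 2.05 m below the top edge, so the centroid depth is h_c = 2.05 m.
A = 4.3 × 4.1 = 17.63 m².
Resultant F = γ·h_c·A = 7.90686 × 2.05 × 17.63 = 285.766 kN.

F ≈ 286 kN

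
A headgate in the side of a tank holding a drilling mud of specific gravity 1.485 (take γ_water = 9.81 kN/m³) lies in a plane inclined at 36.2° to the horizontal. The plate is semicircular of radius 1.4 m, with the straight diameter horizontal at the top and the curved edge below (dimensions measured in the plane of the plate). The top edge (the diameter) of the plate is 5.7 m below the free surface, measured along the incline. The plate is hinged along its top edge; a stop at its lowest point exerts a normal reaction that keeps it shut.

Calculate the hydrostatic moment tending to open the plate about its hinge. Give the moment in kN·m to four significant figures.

M ≈ 102.7 kN·m

γ = 1.485 × 9.81 = 14.56785 kN/m³.
Let θ = 36.2° be the plate's angle to the horizontal; measure y along the incline from where the plane meets the free surface. Vertical depth h = y·sinθ with sinθ = 0.590606.
The centroid of a semicircle lies 4r/(3π) = 0.594178 m from the diameter, here below the top edge, so y_c = 5.7 + 0.594178 = 6.29418 m and h_c = 6.29418 × 0.590606 = 3.71738 m.
A = πr²/2 = π × 1.4²/2 = 3.07876 m².
Resultant F = γ·h_c·A = 14.56785 × 3.71738 × 3.07876 = 166.728 kN.
I_c = (π/8 − 8/(9π))·r⁴ = 0.109757 × 1.4⁴ = 0.421642 m⁴.
Centre of pressure: y_p = y_c + I_c/(y_c·A) = 6.29418 + 0.421642/(6.29418 × 3.07876) = 6.29418 + 0.0217585 = 6.31594 m along the plane.
The resultant acts 0.594178 + 0.0217585 = 0.615936 m (along the plate) below the hinge at the top edge, so the moment about the hinge is M = F × 0.615936 = 166.728 × 0.615936 = 102.694 kN·m.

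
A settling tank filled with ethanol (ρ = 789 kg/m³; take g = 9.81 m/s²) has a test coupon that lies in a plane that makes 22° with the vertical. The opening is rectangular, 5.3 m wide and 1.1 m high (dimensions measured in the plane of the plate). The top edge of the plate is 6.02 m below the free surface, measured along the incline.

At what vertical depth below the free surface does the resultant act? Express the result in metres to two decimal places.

γ = ρg = 789 × 9.81 / 1000 = 7.74009 kN/m³.
The plate makes 22° with the vertical, i.e. θ = 90° − 22° = 68° to the horizontal. Measuring y along the incline from the free-surface line, vertical depth h = y·sinθ with sinθ = 0.927184.
The centroid lies 1.1/2 = 0.55 m below the top edge, so y_c = 6.02 + 0.55 = 6.57 m and h_c = 6.57 × 0.927184 = 6.0916 m.
A = 5.3 × 1.1 = 5.83 m².
Resultant F = γ·h_c·A = 7.74009 × 6.0916 × 5.83 = 274.882 kN.
I_c = b·h³/12 = 5.3 × 1.1³/12 = 0.587858 m⁴.
Centre of pressure: y_p = y_c + I_c/(y_c·A) = 6.57 + 0.587858/(6.57 × 5.83) = 6.57 + 0.0153475 = 6.58535 m along the plane.
Vertically, h_p = y_p·sinθ = 6.58535 × 0.927184 = 6.10583 m.

h_p = 6.11 m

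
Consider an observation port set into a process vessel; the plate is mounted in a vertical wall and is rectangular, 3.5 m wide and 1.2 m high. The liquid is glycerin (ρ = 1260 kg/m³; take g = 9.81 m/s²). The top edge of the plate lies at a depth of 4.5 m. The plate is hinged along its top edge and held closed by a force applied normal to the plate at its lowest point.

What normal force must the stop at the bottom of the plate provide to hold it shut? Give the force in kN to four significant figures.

P ≈ 137.6 kN

γ = ρg = 1260 × 9.81 / 1000 = 12.3606 kN/m³.
The centroid lies 1.2/2 = 0.6 m below the top edge, so the centroid depth is h_c = 4.5 + 0.6 = 5.1 m.
A = 3.5 × 1.2 = 4.2 m².
Resultant F = γ·h_c·A = 12.3606 × 5.1 × 4.2 = 264.764 kN.
I_c = b·h³/12 = 3.5 × 1.2³/12 = 0.504 m⁴.
Centre of pressure: y_p = y_c + I_c/(y_c·A) = 5.1 + 0.504/(5.1 × 4.2) = 5.1 + 0.0235294 = 5.12353 m along the plane.
The resultant acts 0.6 + 0.0235294 = 0.623529 m (along the plate) below the hinge at the top edge, so the moment about the hinge is M = F × 0.623529 = 264.764 × 0.623529 = 165.088 kN·m.
A normal force at the bottom, 1.2 m from the hinge, must supply this moment: P = 165.088/1.2 = 137.573 kN.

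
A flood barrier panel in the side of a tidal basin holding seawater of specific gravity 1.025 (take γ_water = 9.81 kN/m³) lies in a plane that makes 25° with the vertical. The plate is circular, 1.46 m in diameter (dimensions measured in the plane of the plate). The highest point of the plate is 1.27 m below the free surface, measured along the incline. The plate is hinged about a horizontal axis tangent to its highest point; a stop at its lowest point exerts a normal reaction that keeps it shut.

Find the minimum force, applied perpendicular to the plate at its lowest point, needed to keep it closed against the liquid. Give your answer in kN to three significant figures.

γ = 1.025 × 9.81 = 10.05525 kN/m³.
The plate makes 25° with the vertical, i.e. θ = 90° − 25° = 65° to the horizontal. Measuring y along the incline from the free-surface line, vertical depth h = y·sinθ with sinθ = 0.906308.
The centroid is at the centre, 0.73 m below the top of the plate, so y_c = 1.27 + 0.73 = 2 m and h_c = 2 × 0.906308 = 1.81262 m.
A = π(0.73)² = 1.67415 m².
Resultant F = γ·h_c·A = 10.05525 × 1.81262 × 1.67415 = 30.5136 kN.
I_c = πr⁴/4 = π × 0.73⁴/4 = 0.223039 m⁴.
Centre of pressure: y_p = y_c + I_c/(y_c·A) = 2 + 0.223039/(2 × 1.67415) = 2 + 0.0666126 = 2.06661 m along the plane.
The resultant acts 0.73 + 0.0666126 = 0.796613 m (along the plate) below the hinge at the top edge, so the moment about the hinge is M = F × 0.796613 = 30.5136 × 0.796613 = 24.3075 kN·m.
A normal force at the bottom, 1.46 m from the hinge, must supply this moment: P = 24.3075/1.46 = 16.649 kN.

P ≈ 16.6 kN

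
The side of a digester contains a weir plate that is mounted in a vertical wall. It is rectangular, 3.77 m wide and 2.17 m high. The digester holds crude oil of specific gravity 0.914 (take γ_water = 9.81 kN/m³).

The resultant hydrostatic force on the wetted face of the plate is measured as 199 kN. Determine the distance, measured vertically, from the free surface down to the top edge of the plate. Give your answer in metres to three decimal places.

d_top ≈ 1.628 m

γ = 0.914 × 9.81 = 8.96634 kN/m³.
A = 3.77 × 2.17 = 8.1809 m².
From F = γ·h_c·A, the centroid depth is h_c = 199/(8.96634 × 8.1809) = 2.71292 m.
The centroid lies 2.17/2 = 1.085 m below the top edge, so the top edge sits at h_top = 2.71292 − 1.085 = 1.62792 m below the surface.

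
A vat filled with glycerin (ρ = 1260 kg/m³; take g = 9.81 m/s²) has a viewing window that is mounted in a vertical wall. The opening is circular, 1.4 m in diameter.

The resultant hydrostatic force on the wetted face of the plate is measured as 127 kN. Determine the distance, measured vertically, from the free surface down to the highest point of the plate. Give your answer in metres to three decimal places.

γ = ρg = 1260 × 9.81 / 1000 = 12.3606 kN/m³.
A = π(0.7)² = 1.53938 m².
From F = γ·h_c·A, the centroid depth is h_c = 127/(12.3606 × 1.53938) = 6.67449 m.
The centroid is at the centre, 0.7 m below the top of the plate, so the highest point sits at h_top = 6.67449 − 0.7 = 5.97449 m below the surface.

d_top ≈ 5.974 m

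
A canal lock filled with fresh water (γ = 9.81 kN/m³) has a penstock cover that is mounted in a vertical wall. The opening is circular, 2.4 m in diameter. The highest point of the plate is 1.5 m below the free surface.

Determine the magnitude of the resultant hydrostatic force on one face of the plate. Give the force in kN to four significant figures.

F ≈ 119.8 kN

γ = 9.81 kN/m³.
The centroid is at the centre, 1.2 m below the top of the plate, so the centroid depth is h_c = 1.5 + 1.2 = 2.7 m.
A = π(1.2)² = 4.52389 m².
Resultant F = γ·h_c·A = 9.81 × 2.7 × 4.52389 = 119.824 kN.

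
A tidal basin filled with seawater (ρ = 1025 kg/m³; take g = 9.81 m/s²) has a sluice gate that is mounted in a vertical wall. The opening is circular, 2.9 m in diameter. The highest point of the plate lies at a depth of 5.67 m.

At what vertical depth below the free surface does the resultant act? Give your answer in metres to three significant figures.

γ = ρg = 1025 × 9.81 / 1000 = 10.05525 kN/m³.
The centroid is at the centre, 1.45 m below the top of the plate, so the centroid depth is h_c = 5.67 + 1.45 = 7.12 m.
A = π(1.45)² = 6.6052 m².
Resultant F = γ·h_c·A = 10.05525 × 7.12 × 6.6052 = 472.889 kN.
I_c = πr⁴/4 = π × 1.45⁴/4 = 3.47186 m⁴.
Centre of pressure: y_p = y_c + I_c/(y_c·A) = 7.12 + 3.47186/(7.12 × 6.6052) = 7.12 + 0.0738238 = 7.19382 m along the plane.

h_p = 7.19 m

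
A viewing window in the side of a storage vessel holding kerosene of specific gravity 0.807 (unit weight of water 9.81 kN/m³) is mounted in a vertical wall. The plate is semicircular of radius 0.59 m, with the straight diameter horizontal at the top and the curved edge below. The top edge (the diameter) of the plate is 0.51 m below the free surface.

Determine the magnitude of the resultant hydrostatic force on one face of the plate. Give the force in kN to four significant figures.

F ≈ 3.292 kN

γ = 0.807 × 9.81 = 7.91667 kN/m³.
The centroid of a semicircle lies 4r/(3π) = 0.250404 m from the diameter, here below the top edge, so the centroid depth is h_c = 0.51 + 0.250404 = 0.760404 m.
A = πr²/2 = π × 0.59²/2 = 0.546794 m².
Resultant F = γ·h_c·A = 7.91667 × 0.760404 × 0.546794 = 3.29163 kN.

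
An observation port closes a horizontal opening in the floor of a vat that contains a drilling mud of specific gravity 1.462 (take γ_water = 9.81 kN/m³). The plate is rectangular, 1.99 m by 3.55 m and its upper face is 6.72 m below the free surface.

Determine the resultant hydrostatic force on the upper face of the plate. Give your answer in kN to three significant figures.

F ≈ 681 kN

γ = 1.462 × 9.81 = 14.34222 kN/m³.
The plate is horizontal, so pressure is uniform at p = γ·h = 14.34222 × 6.72 = 96.3797 kN/m².
A = 1.99 × 3.55 = 7.0645 m².
F = p·A = 96.3797 × 7.0645 = 680.874 kN.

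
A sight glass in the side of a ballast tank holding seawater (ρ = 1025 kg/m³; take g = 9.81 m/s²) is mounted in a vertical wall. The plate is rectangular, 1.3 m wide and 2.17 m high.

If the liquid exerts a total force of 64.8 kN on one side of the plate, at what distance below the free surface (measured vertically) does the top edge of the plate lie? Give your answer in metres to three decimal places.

γ = ρg = 1025 × 9.81 / 1000 = 10.05525 kN/m³.
A = 1.3 × 2.17 = 2.821 m².
From F = γ·h_c·A, the centroid depth is h_c = 64.8/(10.05525 × 2.821) = 2.28444 m.
The centroid lies 2.17/2 = 1.085 m below the top edge, so the top edge sits at h_top = 2.28444 − 1.085 = 1.19944 m below the surface.

d_top ≈ 1.199 m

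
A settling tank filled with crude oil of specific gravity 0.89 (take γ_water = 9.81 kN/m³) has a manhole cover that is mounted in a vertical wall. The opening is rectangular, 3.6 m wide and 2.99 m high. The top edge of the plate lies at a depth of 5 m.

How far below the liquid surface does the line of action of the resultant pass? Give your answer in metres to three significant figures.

γ = 0.89 × 9.81 = 8.7309 kN/m³.
The centroid lies 2.99/2 = 1.495 m below the top edge, so the centroid depth is h_c = 5 + 1.495 = 6.495 m.
A = 3.6 × 2.99 = 10.764 m².
Resultant F = γ·h_c·A = 8.7309 × 6.495 × 10.764 = 610.396 kN.
I_c = b·h³/12 = 3.6 × 2.99³/12 = 8.01927 m⁴.
Centre of pressure: y_p = y_c + I_c/(y_c·A) = 6.495 + 8.01927/(6.495 × 10.764) = 6.495 + 0.114705 = 6.6097 m along the plane.

h_p = 6.61 m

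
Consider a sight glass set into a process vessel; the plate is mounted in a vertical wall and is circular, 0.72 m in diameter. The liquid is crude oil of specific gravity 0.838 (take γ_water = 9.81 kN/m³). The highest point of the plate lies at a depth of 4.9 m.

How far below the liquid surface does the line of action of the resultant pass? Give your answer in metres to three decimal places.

γ = 0.838 × 9.81 = 8.22078 kN/m³.
The centroid is at the centre, 0.36 m below the top of the plate, so the centroid depth is h_c = 4.9 + 0.36 = 5.26 m.
A = π(0.36)² = 0.40715 m².
Resultant F = γ·h_c·A = 8.22078 × 5.26 × 0.40715 = 17.6057 kN.
I_c = πr⁴/4 = π × 0.36⁴/4 = 0.0131917 m⁴.
Centre of pressure: y_p = y_c + I_c/(y_c·A) = 5.26 + 0.0131917/(5.26 × 0.40715) = 5.26 + 0.00615971 = 5.26616 m along the plane.

h_p = 5.266 m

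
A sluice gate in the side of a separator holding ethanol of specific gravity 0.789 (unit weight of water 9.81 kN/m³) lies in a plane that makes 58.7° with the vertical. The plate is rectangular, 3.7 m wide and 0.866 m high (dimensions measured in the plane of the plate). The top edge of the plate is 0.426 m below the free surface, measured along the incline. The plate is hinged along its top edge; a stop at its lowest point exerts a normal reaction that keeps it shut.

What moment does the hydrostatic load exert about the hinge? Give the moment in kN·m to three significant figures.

γ = 0.789 × 9.81 = 7.74009 kN/m³.
The plate makes 58.7° with the vertical, i.e. θ = 90° − 58.7° = 31.3° to the horizontal. Measuring y along the incline from the free-surface line, vertical depth h = y·sinθ with sinθ = 0.519519.
The centroid lies 0.866/2 = 0.433 m below the top edge, so y_c = 0.426 + 0.433 = 0.859 m and h_c = 0.859 × 0.519519 = 0.446267 m.
A = 3.7 × 0.866 = 3.2042 m².
Resultant F = γ·h_c·A = 7.74009 × 0.446267 × 3.2042 = 11.0678 kN.
I_c = b·h³/12 = 3.7 × 0.866³/12 = 0.200251 m⁴.
Centre of pressure: y_p = y_c + I_c/(y_c·A) = 0.859 + 0.200251/(0.859 × 3.2042) = 0.859 + 0.0727548 = 0.931755 m along the plane.
The resultant acts 0.433 + 0.0727548 = 0.505755 m (along the plate) below the hinge at the top edge, so the moment about the hinge is M = F × 0.505755 = 11.0678 × 0.505755 = 5.5976 kN·m.

M ≈ 5.60 kN·m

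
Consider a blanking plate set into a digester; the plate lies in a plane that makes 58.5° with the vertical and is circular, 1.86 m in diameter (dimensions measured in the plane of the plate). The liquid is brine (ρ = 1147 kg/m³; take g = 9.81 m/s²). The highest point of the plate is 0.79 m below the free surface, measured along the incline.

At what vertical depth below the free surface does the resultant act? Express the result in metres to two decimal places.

γ = ρg = 1147 × 9.81 / 1000 = 11.25207 kN/m³.
The plate makes 58.5° with the vertical, i.e. θ = 90° − 58.5° = 31.5° to the horizontal. Measuring y along the incline from the free-surface line, vertical depth h = y·sinθ with sinθ = 0.522499.
The centroid is at the centre, 0.93 m below the top of the plate, so y_c = 0.79 + 0.93 = 1.72 m and h_c = 1.72 × 0.522499 = 0.898698 m.
A = π(0.93)² = 2.71716 m².
Resultant F = γ·h_c·A = 11.25207 × 0.898698 × 2.71716 = 27.4765 kN.
I_c = πr⁴/4 = π × 0.93⁴/4 = 0.587519 m⁴.
Centre of pressure: y_p = y_c + I_c/(y_c·A) = 1.72 + 0.587519/(1.72 × 2.71716) = 1.72 + 0.125712 = 1.84571 m along the plane.
Vertically, h_p = y_p·sinθ = 1.84571 × 0.522499 = 0.964382 m.

h_p = 0.96 m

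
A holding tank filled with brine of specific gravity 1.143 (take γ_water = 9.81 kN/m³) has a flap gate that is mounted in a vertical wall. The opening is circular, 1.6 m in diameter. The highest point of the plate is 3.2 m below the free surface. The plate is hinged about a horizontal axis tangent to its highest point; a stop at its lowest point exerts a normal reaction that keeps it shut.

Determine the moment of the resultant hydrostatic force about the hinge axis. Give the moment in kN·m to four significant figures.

M ≈ 75.75 kN·m

γ = 1.143 × 9.81 = 11.21283 kN/m³.
The centroid is at the centre, 0.8 m below the top of the plate, so the centroid depth is h_c = 3.2 + 0.8 = 4 m.
A = π(0.8)² = 2.01062 m².
Resultant F = γ·h_c·A = 11.21283 × 4 × 2.01062 = 90.179 kN.
I_c = πr⁴/4 = π × 0.8⁴/4 = 0.321699 m⁴.
Centre of pressure: y_p = y_c + I_c/(y_c·A) = 4 + 0.321699/(4 × 2.01062) = 4 + 0.04 = 4.04 m along the plane.
The resultant acts 0.8 + 0.04 = 0.84 m (along the plate) below the hinge at the top edge, so the moment about the hinge is M = F × 0.84 = 90.179 × 0.84 = 75.7504 kN·m.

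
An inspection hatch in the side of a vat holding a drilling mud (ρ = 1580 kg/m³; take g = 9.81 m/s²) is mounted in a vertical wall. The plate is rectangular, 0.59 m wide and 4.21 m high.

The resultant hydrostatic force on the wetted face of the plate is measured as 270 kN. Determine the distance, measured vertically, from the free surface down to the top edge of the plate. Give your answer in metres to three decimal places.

d_top ≈ 4.908 m

γ = ρg = 1580 × 9.81 / 1000 = 15.4998 kN/m³.
A = 0.59 × 4.21 = 2.4839 m².
From F = γ·h_c·A, the centroid depth is h_c = 270/(15.4998 × 2.4839) = 7.013 m.
The centroid lies 4.21/2 = 2.105 m below the top edge, so the top edge sits at h_top = 7.013 − 2.105 = 4.908 m below the surface.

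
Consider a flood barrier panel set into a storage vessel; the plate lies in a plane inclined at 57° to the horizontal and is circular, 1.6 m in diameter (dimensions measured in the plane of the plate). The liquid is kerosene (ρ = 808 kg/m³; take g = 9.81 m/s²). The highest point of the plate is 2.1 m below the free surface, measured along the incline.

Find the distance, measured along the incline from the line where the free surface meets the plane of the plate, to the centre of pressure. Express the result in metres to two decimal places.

γ = ρg = 808 × 9.81 / 1000 = 7.92648 kN/m³.
Let θ = 57° be the plate's angle to the horizontal; measure y along the incline from where the plane meets the free surface. Vertical depth h = y·sinθ with sinθ = 0.838671.
The centroid is at the centre, 0.8 m below the top of the plate, so y_c = 2.1 + 0.8 = 2.9 m and h_c = 2.9 × 0.838671 = 2.43215 m.
A = π(0.8)² = 2.01062 m².
Resultant F = γ·h_c·A = 7.92648 × 2.43215 × 2.01062 = 38.7615 kN.
I_c = πr⁴/4 = π × 0.8⁴/4 = 0.321699 m⁴.
Centre of pressure: y_p = y_c + I_c/(y_c·A) = 2.9 + 0.321699/(2.9 × 2.01062) = 2.9 + 0.0551724 = 2.95517 m along the plane.

y_p = 2.96 m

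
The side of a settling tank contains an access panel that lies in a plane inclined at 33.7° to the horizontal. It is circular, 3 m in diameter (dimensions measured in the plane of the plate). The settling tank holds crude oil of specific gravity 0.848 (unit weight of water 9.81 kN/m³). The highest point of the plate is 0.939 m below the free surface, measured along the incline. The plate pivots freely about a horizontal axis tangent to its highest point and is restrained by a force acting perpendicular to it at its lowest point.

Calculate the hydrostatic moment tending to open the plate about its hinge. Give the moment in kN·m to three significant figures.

M ≈ 138 kN·m

γ = 0.848 × 9.81 = 8.31888 kN/m³.
Let θ = 33.7° be the plate's angle to the horizontal; measure y along the incline from where the plane meets the free surface. Vertical depth h = y·sinθ with sinθ = 0.554844.
The centroid is at the centre, 1.5 m below the top of the plate, so y_c = 0.939 + 1.5 = 2.439 m and h_c = 2.439 × 0.554844 = 1.35326 m.
A = π(1.5)² = 7.06858 m².
Resultant F = γ·h_c·A = 8.31888 × 1.35326 × 7.06858 = 79.5753 kN.
I_c = πr⁴/4 = π × 1.5⁴/4 = 3.97608 m⁴.
Centre of pressure: y_p = y_c + I_c/(y_c·A) = 2.439 + 3.97608/(2.439 × 7.06858) = 2.439 + 0.230628 = 2.66963 m along the plane.
The resultant acts 1.5 + 0.230628 = 1.73063 m (along the plate) below the hinge at the top edge, so the moment about the hinge is M = F × 1.73063 = 79.5753 × 1.73063 = 137.715 kN·m.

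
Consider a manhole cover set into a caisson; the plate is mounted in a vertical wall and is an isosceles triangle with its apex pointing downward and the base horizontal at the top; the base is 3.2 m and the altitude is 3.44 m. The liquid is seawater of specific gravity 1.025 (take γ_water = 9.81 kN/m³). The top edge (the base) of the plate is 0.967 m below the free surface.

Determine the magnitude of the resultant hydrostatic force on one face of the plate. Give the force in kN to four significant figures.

γ = 1.025 × 9.81 = 10.05525 kN/m³.
With the apex down, the centroid sits h/3 = 3.44/3 = 1.14667 m below the base (the top edge), so the centroid depth is h_c = 0.967 + 1.14667 = 2.11367 m.
A = ½ × 3.2 × 3.44 = 5.504 m².
Resultant F = γ·h_c·A = 10.05525 × 2.11367 × 5.504 = 116.979 kN.

F ≈ 117.0 kN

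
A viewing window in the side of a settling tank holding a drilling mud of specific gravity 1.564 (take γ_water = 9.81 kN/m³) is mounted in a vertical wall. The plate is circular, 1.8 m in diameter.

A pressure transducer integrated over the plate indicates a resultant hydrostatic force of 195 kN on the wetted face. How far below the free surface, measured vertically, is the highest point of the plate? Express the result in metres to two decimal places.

γ = 1.564 × 9.81 = 15.34284 kN/m³.
A = π(0.9)² = 2.54469 m².
From F = γ·h_c·A, the centroid depth is h_c = 195/(15.34284 × 2.54469) = 4.99452 m.
The centroid is at the centre, 0.9 m below the top of the plate, so the highest point sits at h_top = 4.99452 − 0.9 = 4.09452 m below the surface.

d_top ≈ 4.09 m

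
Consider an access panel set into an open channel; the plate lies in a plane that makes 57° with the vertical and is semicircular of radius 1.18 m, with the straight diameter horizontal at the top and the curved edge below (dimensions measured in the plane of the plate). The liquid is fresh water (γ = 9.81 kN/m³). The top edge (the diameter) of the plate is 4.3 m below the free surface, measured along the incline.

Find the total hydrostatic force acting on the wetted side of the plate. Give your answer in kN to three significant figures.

F ≈ 56.1 kN

γ = 9.81 kN/m³.
The plate makes 57° with the vertical, i.e. θ = 90° − 57° = 33° to the horizontal. Measuring y along the incline from the free-surface line, vertical depth h = y·sinθ with sinθ = 0.544639.
The centroid of a semicircle lies 4r/(3π) = 0.500808 m from the diameter, here below the top edge, so y_c = 4.3 + 0.500808 = 4.80081 m and h_c = 4.80081 × 0.544639 = 2.61471 m.
A = πr²/2 = π × 1.18²/2 = 2.18718 m².
Resultant F = γ·h_c·A = 9.81 × 2.61471 × 2.18718 = 56.1018 kN.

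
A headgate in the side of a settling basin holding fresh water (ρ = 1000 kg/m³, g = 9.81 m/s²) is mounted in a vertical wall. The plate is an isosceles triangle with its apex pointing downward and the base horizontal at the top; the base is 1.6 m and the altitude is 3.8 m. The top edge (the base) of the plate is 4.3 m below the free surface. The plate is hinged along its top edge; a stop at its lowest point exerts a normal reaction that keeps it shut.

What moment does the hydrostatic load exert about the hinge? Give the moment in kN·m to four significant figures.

γ = ρg = 1000 × 9.81 = 9810 N/m³ = 9.81 kN/m³.
With the apex down, the centroid sits h/3 = 3.8/3 = 1.26667 m below the base (the top edge), so the centroid depth is h_c = 4.3 + 1.26667 = 5.56667 m.
A = ½ × 1.6 × 3.8 = 3.04 m².
Resultant F = γ·h_c·A = 9.81 × 5.56667 × 3.04 = 166.011 kN.
I_c = b·h³/36 = 1.6 × 3.8³/36 = 2.43876 m⁴.
Centre of pressure: y_p = y_c + I_c/(y_c·A) = 5.56667 + 2.43876/(5.56667 × 3.04) = 5.56667 + 0.144112 = 5.71078 m along the plane.
The resultant acts 1.26667 + 0.144112 = 1.41078 m (along the plate) below the hinge at the top edge, so the moment about the hinge is M = F × 1.41078 = 166.011 × 1.41078 = 234.205 kN·m.

M ≈ 234.2 kN·m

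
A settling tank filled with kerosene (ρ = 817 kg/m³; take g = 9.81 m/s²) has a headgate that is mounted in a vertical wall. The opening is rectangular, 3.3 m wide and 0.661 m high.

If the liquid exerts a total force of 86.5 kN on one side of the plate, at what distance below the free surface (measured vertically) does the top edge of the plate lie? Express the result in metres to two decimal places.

d_top ≈ 4.62 m

γ = ρg = 817 × 9.81 / 1000 = 8.01477 kN/m³.
A = 3.3 × 0.661 = 2.1813 m².
From F = γ·h_c·A, the centroid depth is h_c = 86.5/(8.01477 × 2.1813) = 4.94777 m.
The centroid lies 0.661/2 = 0.3305 m below the top edge, so the top edge sits at h_top = 4.94777 − 0.3305 = 4.61727 m below the surface.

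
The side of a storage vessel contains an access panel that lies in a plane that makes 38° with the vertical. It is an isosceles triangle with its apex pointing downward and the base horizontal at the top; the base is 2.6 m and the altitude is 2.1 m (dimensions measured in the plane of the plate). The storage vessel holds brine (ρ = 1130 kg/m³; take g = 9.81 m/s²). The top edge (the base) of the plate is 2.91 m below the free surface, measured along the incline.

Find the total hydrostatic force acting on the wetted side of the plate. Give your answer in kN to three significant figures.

γ = ρg = 1130 × 9.81 / 1000 = 11.0853 kN/m³.
The plate makes 38° with the vertical, i.e. θ = 90° − 38° = 52° to the horizontal. Measuring y along the incline from the free-surface line, vertical depth h = y·sinθ with sinθ = 0.788011.
With the apex down, the centroid sits h/3 = 2.1/3 = 0.7 m below the base (the top edge), so y_c = 2.91 + 0.7 = 3.61 m and h_c = 3.61 × 0.788011 = 2.84472 m.
A = ½ × 2.6 × 2.1 = 2.73 m².
Resultant F = γ·h_c·A = 11.0853 × 2.84472 × 2.73 = 86.0894 kN.

F ≈ 86.1 kN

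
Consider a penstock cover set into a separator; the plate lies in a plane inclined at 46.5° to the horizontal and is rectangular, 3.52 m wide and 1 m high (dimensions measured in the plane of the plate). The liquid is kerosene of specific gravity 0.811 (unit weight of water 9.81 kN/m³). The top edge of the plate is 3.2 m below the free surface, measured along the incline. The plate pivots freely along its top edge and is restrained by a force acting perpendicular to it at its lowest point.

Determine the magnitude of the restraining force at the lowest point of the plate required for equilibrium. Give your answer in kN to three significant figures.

γ = 0.811 × 9.81 = 7.95591 kN/m³.
Let θ = 46.5° be the plate's angle to the horizontal; measure y along the incline from where the plane meets the free surface. Vertical depth h = y·sinθ with sinθ = 0.725374.
The centroid lies 1/2 = 0.5 m below the top edge, so y_c = 3.2 + 0.5 = 3.7 m and h_c = 3.7 × 0.725374 = 2.68388 m.
A = 3.52 × 1 = 3.52 m².
Resultant F = γ·h_c·A = 7.95591 × 2.68388 × 3.52 = 75.1615 kN.
I_c = b·h³/12 = 3.52 × 1³/12 = 0.293333 m⁴.
Centre of pressure: y_p = y_c + I_c/(y_c·A) = 3.7 + 0.293333/(3.7 × 3.52) = 3.7 + 0.0225225 = 3.72252 m along the plane.
The resultant acts 0.5 + 0.0225225 = 0.522523 m (along the plate) below the hinge at the top edge, so the moment about the hinge is M = F × 0.522523 = 75.1615 × 0.522523 = 39.2736 kN·m.
A normal force at the bottom, 1 m from the hinge, must supply this moment: P = 39.2736/1 = 39.2736 kN.

P ≈ 39.3 kN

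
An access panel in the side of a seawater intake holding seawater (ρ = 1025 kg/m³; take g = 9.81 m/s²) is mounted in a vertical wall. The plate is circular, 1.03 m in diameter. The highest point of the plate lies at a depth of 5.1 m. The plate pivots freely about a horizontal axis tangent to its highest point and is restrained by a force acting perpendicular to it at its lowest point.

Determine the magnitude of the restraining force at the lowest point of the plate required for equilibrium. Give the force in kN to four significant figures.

P ≈ 24.06 kN

γ = ρg = 1025 × 9.81 / 1000 = 10.05525 kN/m³.
The centroid is at the centre, 0.515 m below the top of the plate, so the centroid depth is h_c = 5.1 + 0.515 = 5.615 m.
A = π(0.515)² = 0.833229 m².
Resultant F = γ·h_c·A = 10.05525 × 5.615 × 0.833229 = 47.0443 kN.
I_c = πr⁴/4 = π × 0.515⁴/4 = 0.0552483 m⁴.
Centre of pressure: y_p = y_c + I_c/(y_c·A) = 5.615 + 0.0552483/(5.615 × 0.833229) = 5.615 + 0.0118088 = 5.62681 m along the plane.
The resultant acts 0.515 + 0.0118088 = 0.526809 m (along the plate) below the hinge at the top edge, so the moment about the hinge is M = F × 0.526809 = 47.0443 × 0.526809 = 24.7834 kN·m.
A normal force at the bottom, 1.03 m from the hinge, must supply this moment: P = 24.7834/1.03 = 24.0616 kN.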